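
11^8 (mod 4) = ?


11^1 mod 4 = 3
11^2 mod 4 = 1
11^3 mod 4 = 3
11^4 mod 4 = 1
11^5 mod 4 = 3
11^6 mod 4 = 1
11^7 mod 4 = 3
11^8 mod 4 = 1


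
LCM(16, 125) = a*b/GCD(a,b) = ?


GCD(16, 125) = 1
LCM = 16*125/1 = 2000/1 = 2000

LCM = 2000


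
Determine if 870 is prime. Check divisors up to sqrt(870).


870 / 2 = 435 (exact division)
870 is NOT prime.

No, 870 is not prime


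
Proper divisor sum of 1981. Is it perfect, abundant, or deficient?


Proper divisors: 1, 7, 283
Sum = 1 + 7 + 283 = 291
291 < 1981 → deficient

s(1981) = 291 (deficient)


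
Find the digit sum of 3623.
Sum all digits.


3 + 6 + 2 + 3 = 14


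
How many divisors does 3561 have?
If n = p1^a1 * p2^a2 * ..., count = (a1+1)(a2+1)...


3561 = 3^1 × 1187^1
d(3561) = (1+1) × (1+1) = 4

4 divisors


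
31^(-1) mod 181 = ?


Use the extended Euclidean algorithm on (181, 31); each row r = 181*s + 31*t:
r=181, s=1, t=0
r=31, s=0, t=1
q=5: r=26, s=1, t=-5   [181*(1) + 31*(-5) = 26]
q=1: r=5, s=-1, t=6   [181*(-1) + 31*(6) = 5]
q=5: r=1, s=6, t=-35   [181*(6) + 31*(-35) = 1]
q=5: r=0, s=-31, t=181   [181*(-31) + 31*(181) = 0]
GCD = 1 with t = -35, so 31*(-35) ≡ 1 (mod 181)
Inverse = -35 mod 181 = 146
Check: 31 * 146 = 4526 ≡ 1 (mod 181)

31^(-1) ≡ 146 (mod 181)


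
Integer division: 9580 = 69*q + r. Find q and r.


9580 = 69 * 138 + 58
Check: 9522 + 58 = 9580

q = 138, r = 58


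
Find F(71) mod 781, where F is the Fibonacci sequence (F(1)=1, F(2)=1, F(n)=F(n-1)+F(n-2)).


F(k) mod 781 for k=1..71:
1, 1, 2, 3, 5, 8, 13, 21, 34, 55, 89, 144, 233, 377, 610, 206, 35, 241, 276, 517, 12, 529, 541, 289, 49, 338, 387, 725, 331, 275, 606, 100, 706, 25, 731, 756, 706, 681, 606, 506, 331, 56, 387, 443, 49, 492, 541, 252, 12, 264, 276, 540, 35, 575, 610, 404, 233, 637, 89, 726, 34, 760, 13, 773, 5, 778, 2, 780, 1, 0, 1
F(71) mod 781 = 1


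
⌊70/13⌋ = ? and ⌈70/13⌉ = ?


70/13 = 5.3846
floor = 5
ceil = 6

floor = 5, ceil = 6


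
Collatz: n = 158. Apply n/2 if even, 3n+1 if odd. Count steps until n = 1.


158 → 79 → 238 → 119 → 358 → 179 → 538 → 269 → 808 → 404 → 202 → 101 → 304 → 152 → 76 → 38 → 19 → 58 → 29 → 88 → 44 → 22 → 11 → 34 → 17 → 52 → 26 → 13 → 40 → 20 → 10 → 5 → 16 → 8 → 4 → 2 → 1
Total steps = 36

36 steps


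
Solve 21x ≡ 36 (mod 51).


GCD(21, 51) = 3 divides 36
Divide: 7x ≡ 12 (mod 17)
x ≡ 9 (mod 17)


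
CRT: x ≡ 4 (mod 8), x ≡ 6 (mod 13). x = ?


M = 8*13 = 104
M1 = M/8 = 13, M2 = M/13 = 8
M1^(-1) mod 8 = 5, M2^(-1) mod 13 = 5
x = 4*13*5 + 6*8*5 = 500
500 mod 104 = 84
Check: 84 mod 8 = 4 ✓, 84 mod 13 = 6 ✓

x ≡ 84 (mod 104)


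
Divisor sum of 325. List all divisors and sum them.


Divisors of 325: 1, 5, 13, 25, 65, 325
Sum = 1 + 5 + 13 + 25 + 65 + 325 = 434

σ(325) = 434


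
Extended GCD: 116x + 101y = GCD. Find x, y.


Tabular extended Euclidean (each row: r = 116*s + 101*t):
r=116, s=1, t=0
r=101, s=0, t=1
q=1: r=15, s=1, t=-1   [116*(1) + 101*(-1) = 15]
q=6: r=11, s=-6, t=7   [116*(-6) + 101*(7) = 11]
q=1: r=4, s=7, t=-8   [116*(7) + 101*(-8) = 4]
q=2: r=3, s=-20, t=23   [116*(-20) + 101*(23) = 3]
q=1: r=1, s=27, t=-31   [116*(27) + 101*(-31) = 1]
q=3: r=0, s=-101, t=116   [116*(-101) + 101*(116) = 0]
GCD = 1; from the row with r=1: x=27, y=-31
Check: 116*(27) + 101*(-31) = 3132 - 3131 = 1

GCD = 1, x = 27, y = -31


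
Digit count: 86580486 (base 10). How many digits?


86580486 has 8 digits in base 10
floor(log10(86580486)) + 1 = floor(7.9374) + 1 = 8

8 digits (base 10)


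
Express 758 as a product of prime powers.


758 / 2 = 379
379 / 379 = 1
758 = 2 × 379


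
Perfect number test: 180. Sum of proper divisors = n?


Proper divisors of 180: 1, 2, 3, 4, 5, 6, 9, 10, 12, 15, 18, 20, 30, 36, 45, 60, 90
Sum = 1 + 2 + 3 + 4 + 5 + 6 + 9 + 10 + 12 + 15 + 18 + 20 + 30 + 36 + 45 + 60 + 90 = 366

No, 180 is not perfect (366 ≠ 180)


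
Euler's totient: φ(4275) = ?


4275 = 3^2 × 5^2 × 19
Prime factors: 3, 5, 19
φ(4275) = 4275 × (1-1/3) × (1-1/5) × (1-1/19)
= 4275 × 2/3 × 4/5 × 18/19 = 2160

φ(4275) = 2160


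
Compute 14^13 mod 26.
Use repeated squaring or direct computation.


14^1 mod 26 = 14
14^2 mod 26 = 14
14^3 mod 26 = 14
14^4 mod 26 = 14
14^5 mod 26 = 14
14^6 mod 26 = 14
14^7 mod 26 = 14
14^8 mod 26 = 14
14^9 mod 26 = 14
14^10 mod 26 = 14
14^11 mod 26 = 14
14^12 mod 26 = 14
14^13 mod 26 = 14


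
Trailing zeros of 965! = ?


floor(965/5) = 193
floor(965/25) = 38
floor(965/125) = 7
floor(965/625) = 1
Total = 239

239 trailing zeros


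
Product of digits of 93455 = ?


9 × 3 × 4 × 5 × 5 = 2700


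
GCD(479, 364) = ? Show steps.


479 = 1 * 364 + 115
364 = 3 * 115 + 19
115 = 6 * 19 + 1
19 = 19 * 1 + 0
GCD = 1


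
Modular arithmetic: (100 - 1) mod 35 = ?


100 - 1 = 99
99 mod 35 = 29


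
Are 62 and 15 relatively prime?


Euclidean algorithm:
62 = 4 * 15 + 2
15 = 7 * 2 + 1
2 = 2 * 1 + 0
GCD(62, 15) = 1

Yes, coprime (GCD = 1)


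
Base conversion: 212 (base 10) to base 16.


212 (base 10) = 212 (decimal)
212 (decimal) = D4 (base 16)


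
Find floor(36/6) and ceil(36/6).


36/6 = 6.0000
floor = 6
ceil = 6

floor = 6, ceil = 6


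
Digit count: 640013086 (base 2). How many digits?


640013086 in base 2 = 100110001001011101001100011110
Number of digits = 30

30 digits (base 2)


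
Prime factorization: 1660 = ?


1660 / 2 = 830
830 / 2 = 415
415 / 5 = 83
83 / 83 = 1
1660 = 2^2 × 5 × 83


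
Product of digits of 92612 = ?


9 × 2 × 6 × 1 × 2 = 216


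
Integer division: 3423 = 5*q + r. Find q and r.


3423 = 5 * 684 + 3
Check: 3420 + 3 = 3423

q = 684, r = 3


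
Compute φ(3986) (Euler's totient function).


3986 = 2 × 1993
Prime factors: 2, 1993
φ(3986) = 3986 × (1-1/2) × (1-1/1993)
= 3986 × 1/2 × 1992/1993 = 1992

φ(3986) = 1992


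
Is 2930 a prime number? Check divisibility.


2930 / 2 = 1465 (exact division)
2930 is NOT prime.

No, 2930 is not prime


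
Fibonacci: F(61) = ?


Sequence: 1, 1, 2, 3, 5, 8, 13, 21, 34, 55, 89, 144, 233, 377, 610, 987, 1597, 2584, 4181, 6765, 10946, 17711, 28657, 46368, 75025, 121393, 196418, 317811, 514229, 832040, 1346269, 2178309, 3524578, 5702887, 9227465, 14930352, 24157817, 39088169, 63245986, 102334155, 165580141, 267914296, 433494437, 701408733, 1134903170, 1836311903, 2971215073, 4807526976, 7778742049, 12586269025, 20365011074, 32951280099, 53316291173, 86267571272, 139583862445, 225851433717, 365435296162, 591286729879, 956722026041, 1548008755920, 2504730781961
F(61) = 2504730781961


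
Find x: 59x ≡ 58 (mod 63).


GCD(59, 63) = 1, unique solution
a^(-1) mod 63 = 47
x = 47 * 58 mod 63 = 17

x ≡ 17 (mod 63)


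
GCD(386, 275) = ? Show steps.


386 = 1 * 275 + 111
275 = 2 * 111 + 53
111 = 2 * 53 + 5
53 = 10 * 5 + 3
5 = 1 * 3 + 2
3 = 1 * 2 + 1
2 = 2 * 1 + 0
GCD = 1


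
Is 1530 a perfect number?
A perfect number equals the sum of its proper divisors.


Proper divisors of 1530: 1, 2, 3, 5, 6, 9, 10, 15, 17, 18, 30, 34, 45, 51, 85, 90, 102, 153, 170, 255, 306, 510, 765
Sum = 1 + 2 + 3 + 5 + 6 + 9 + 10 + 15 + 17 + 18 + 30 + 34 + 45 + 51 + 85 + 90 + 102 + 153 + 170 + 255 + 306 + 510 + 765 = 2682

No, 1530 is not perfect (2682 ≠ 1530)


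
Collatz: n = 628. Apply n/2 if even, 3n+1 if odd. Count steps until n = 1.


628 → 314 → 157 → 472 → 236 → 118 → 59 → 178 → 89 → 268 → 134 → 67 → 202 → 101 → 304 → 152 → 76 → 38 → 19 → 58 → 29 → 88 → 44 → 22 → 11 → 34 → 17 → 52 → 26 → 13 → 40 → 20 → 10 → 5 → 16 → 8 → 4 → 2 → 1
Total steps = 38

38 steps


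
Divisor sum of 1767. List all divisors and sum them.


Divisors of 1767: 1, 3, 19, 31, 57, 93, 589, 1767
Sum = 1 + 3 + 19 + 31 + 57 + 93 + 589 + 1767 = 2560

σ(1767) = 2560


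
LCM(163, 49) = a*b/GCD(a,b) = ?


GCD(163, 49) = 1
LCM = 163*49/1 = 7987/1 = 7987

LCM = 7987


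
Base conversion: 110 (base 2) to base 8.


110 (base 2) = 6 (decimal)
6 (decimal) = 6 (base 8)


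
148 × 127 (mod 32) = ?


148 × 127 = 18796
18796 mod 32 = 12


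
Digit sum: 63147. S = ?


6 + 3 + 1 + 4 + 7 = 21


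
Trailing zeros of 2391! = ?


floor(2391/5) = 478
floor(2391/25) = 95
floor(2391/125) = 19
floor(2391/625) = 3
Total = 595

595 trailing zeros


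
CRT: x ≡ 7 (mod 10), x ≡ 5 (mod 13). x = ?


M = 10*13 = 130
M1 = M/10 = 13, M2 = M/13 = 10
M1^(-1) mod 10 = 7, M2^(-1) mod 13 = 4
x = 7*13*7 + 5*10*4 = 837
837 mod 130 = 57
Check: 57 mod 10 = 7 ✓, 57 mod 13 = 5 ✓

x ≡ 57 (mod 130)


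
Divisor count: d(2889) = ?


2889 = 3^3 × 107^1
d(2889) = (3+1) × (1+1) = 8

8 divisors


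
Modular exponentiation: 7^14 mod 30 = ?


7^1 mod 30 = 7
7^2 mod 30 = 19
7^3 mod 30 = 13
7^4 mod 30 = 1
7^5 mod 30 = 7
7^6 mod 30 = 19
7^7 mod 30 = 13
7^8 mod 30 = 1
7^9 mod 30 = 7
7^10 mod 30 = 19
7^11 mod 30 = 13
7^12 mod 30 = 1
7^13 mod 30 = 7
7^14 mod 30 = 19


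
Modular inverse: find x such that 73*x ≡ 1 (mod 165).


Use the extended Euclidean algorithm on (165, 73); each row r = 165*s + 73*t:
r=165, s=1, t=0
r=73, s=0, t=1
q=2: r=19, s=1, t=-2   [165*(1) + 73*(-2) = 19]
q=3: r=16, s=-3, t=7   [165*(-3) + 73*(7) = 16]
q=1: r=3, s=4, t=-9   [165*(4) + 73*(-9) = 3]
q=5: r=1, s=-23, t=52   [165*(-23) + 73*(52) = 1]
q=3: r=0, s=73, t=-165   [165*(73) + 73*(-165) = 0]
GCD = 1 with t = 52, so 73*(52) ≡ 1 (mod 165)
Inverse = 52 mod 165 = 52
Check: 73 * 52 = 3796 ≡ 1 (mod 165)

73^(-1) ≡ 52 (mod 165)


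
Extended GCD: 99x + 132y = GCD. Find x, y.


Tabular extended Euclidean (each row: r = 99*s + 132*t):
r=99, s=1, t=0
r=132, s=0, t=1
q=0: r=99, s=1, t=0   [99*(1) + 132*(0) = 99]
q=1: r=33, s=-1, t=1   [99*(-1) + 132*(1) = 33]
q=3: r=0, s=4, t=-3   [99*(4) + 132*(-3) = 0]
GCD = 33; from the row with r=33: x=-1, y=1
Check: 99*(-1) + 132*(1) = -99 + 132 = 33

GCD = 33, x = -1, y = 1


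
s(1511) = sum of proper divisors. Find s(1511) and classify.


Proper divisors: 1
Sum = 1 = 1
1 < 1511 → deficient

s(1511) = 1 (deficient)


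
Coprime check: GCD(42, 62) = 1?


Euclidean algorithm:
62 = 1 * 42 + 20
42 = 2 * 20 + 2
20 = 10 * 2 + 0
GCD(42, 62) = 2

No, not coprime (GCD = 2)


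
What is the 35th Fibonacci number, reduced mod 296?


F(k) mod 296 for k=1..35:
1, 1, 2, 3, 5, 8, 13, 21, 34, 55, 89, 144, 233, 81, 18, 99, 117, 216, 37, 253, 290, 247, 241, 192, 137, 33, 170, 203, 77, 280, 61, 45, 106, 151, 257
F(35) mod 296 = 257


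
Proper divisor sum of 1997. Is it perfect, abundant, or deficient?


Proper divisors: 1
Sum = 1 = 1
1 < 1997 → deficient

s(1997) = 1 (deficient)


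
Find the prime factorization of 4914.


4914 / 2 = 2457
2457 / 3 = 819
819 / 3 = 273
273 / 3 = 91
91 / 7 = 13
13 / 13 = 1
4914 = 2 × 3^3 × 7 × 13


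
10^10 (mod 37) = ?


10^1 mod 37 = 10
10^2 mod 37 = 26
10^3 mod 37 = 1
10^4 mod 37 = 10
10^5 mod 37 = 26
10^6 mod 37 = 1
10^7 mod 37 = 10
10^8 mod 37 = 26
10^9 mod 37 = 1
10^10 mod 37 = 10


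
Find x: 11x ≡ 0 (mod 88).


GCD(11, 88) = 11 divides 0
Divide: 1x ≡ 0 (mod 8)
x ≡ 0 (mod 8)


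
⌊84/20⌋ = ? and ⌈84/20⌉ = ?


84/20 = 4.2000
floor = 4
ceil = 5

floor = 4, ceil = 5


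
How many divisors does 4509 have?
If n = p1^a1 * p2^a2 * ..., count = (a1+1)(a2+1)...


4509 = 3^3 × 167^1
d(4509) = (3+1) × (1+1) = 8

8 divisors


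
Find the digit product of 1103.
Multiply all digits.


1 × 1 × 0 × 3 = 0


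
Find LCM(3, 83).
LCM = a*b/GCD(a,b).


GCD(3, 83) = 1
LCM = 3*83/1 = 249/1 = 249

LCM = 249


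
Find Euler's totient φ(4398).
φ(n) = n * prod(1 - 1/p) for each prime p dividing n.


4398 = 2 × 3 × 733
Prime factors: 2, 3, 733
φ(4398) = 4398 × (1-1/2) × (1-1/3) × (1-1/733)
= 4398 × 1/2 × 2/3 × 732/733 = 1464

φ(4398) = 1464


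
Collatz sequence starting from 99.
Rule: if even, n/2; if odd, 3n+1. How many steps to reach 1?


99 → 298 → 149 → 448 → 224 → 112 → 56 → 28 → 14 → 7 → 22 → 11 → 34 → 17 → 52 → 26 → 13 → 40 → 20 → 10 → 5 → 16 → 8 → 4 → 2 → 1
Total steps = 25

25 steps


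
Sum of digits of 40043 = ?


4 + 0 + 0 + 4 + 3 = 11


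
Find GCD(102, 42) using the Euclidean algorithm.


102 = 2 * 42 + 18
42 = 2 * 18 + 6
18 = 3 * 6 + 0
GCD = 6


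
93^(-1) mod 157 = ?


Use the extended Euclidean algorithm on (157, 93); each row r = 157*s + 93*t:
r=157, s=1, t=0
r=93, s=0, t=1
q=1: r=64, s=1, t=-1   [157*(1) + 93*(-1) = 64]
q=1: r=29, s=-1, t=2   [157*(-1) + 93*(2) = 29]
q=2: r=6, s=3, t=-5   [157*(3) + 93*(-5) = 6]
q=4: r=5, s=-13, t=22   [157*(-13) + 93*(22) = 5]
q=1: r=1, s=16, t=-27   [157*(16) + 93*(-27) = 1]
q=5: r=0, s=-93, t=157   [157*(-93) + 93*(157) = 0]
GCD = 1 with t = -27, so 93*(-27) ≡ 1 (mod 157)
Inverse = -27 mod 157 = 130
Check: 93 * 130 = 12090 ≡ 1 (mod 157)

93^(-1) ≡ 130 (mod 157)


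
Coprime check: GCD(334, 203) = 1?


Euclidean algorithm:
334 = 1 * 203 + 131
203 = 1 * 131 + 72
131 = 1 * 72 + 59
72 = 1 * 59 + 13
59 = 4 * 13 + 7
13 = 1 * 7 + 6
7 = 1 * 6 + 1
6 = 6 * 1 + 0
GCD(334, 203) = 1

Yes, coprime (GCD = 1)


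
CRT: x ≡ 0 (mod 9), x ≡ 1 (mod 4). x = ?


M = 9*4 = 36
M1 = M/9 = 4, M2 = M/4 = 9
M1^(-1) mod 9 = 7, M2^(-1) mod 4 = 1
x = 0*4*7 + 1*9*1 = 9
9 mod 36 = 9
Check: 9 mod 9 = 0 ✓, 9 mod 4 = 1 ✓

x ≡ 9 (mod 36)


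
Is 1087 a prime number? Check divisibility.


Check divisors up to sqrt(1087) = 32.9697
No divisors found.
1087 is prime.

Yes, 1087 is prime


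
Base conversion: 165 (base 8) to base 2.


165 (base 8) = 117 (decimal)
117 (decimal) = 1110101 (base 2)


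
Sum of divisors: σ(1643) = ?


Divisors of 1643: 1, 31, 53, 1643
Sum = 1 + 31 + 53 + 1643 = 1728

σ(1643) = 1728


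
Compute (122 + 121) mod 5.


122 + 121 = 243
243 mod 5 = 3


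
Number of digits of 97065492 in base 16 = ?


97065492 in base 16 = 5C91A14
Number of digits = 7

7 digits (base 16)


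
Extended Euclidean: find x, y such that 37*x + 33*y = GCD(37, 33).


Tabular extended Euclidean (each row: r = 37*s + 33*t):
r=37, s=1, t=0
r=33, s=0, t=1
q=1: r=4, s=1, t=-1   [37*(1) + 33*(-1) = 4]
q=8: r=1, s=-8, t=9   [37*(-8) + 33*(9) = 1]
q=4: r=0, s=33, t=-37   [37*(33) + 33*(-37) = 0]
GCD = 1; from the row with r=1: x=-8, y=9
Check: 37*(-8) + 33*(9) = -296 + 297 = 1

GCD = 1, x = -8, y = 9


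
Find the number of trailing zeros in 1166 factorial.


floor(1166/5) = 233
floor(1166/25) = 46
floor(1166/125) = 9
floor(1166/625) = 1
Total = 289

289 trailing zeros


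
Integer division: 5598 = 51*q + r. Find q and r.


5598 = 51 * 109 + 39
Check: 5559 + 39 = 5598

q = 109, r = 39


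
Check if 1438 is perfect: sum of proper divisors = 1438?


Proper divisors of 1438: 1, 2, 719
Sum = 1 + 2 + 719 = 722

No, 1438 is not perfect (722 ≠ 1438)


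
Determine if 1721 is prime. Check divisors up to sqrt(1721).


Check divisors up to sqrt(1721) = 41.4849
No divisors found.
1721 is prime.

Yes, 1721 is prime


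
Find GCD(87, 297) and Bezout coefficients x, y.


Tabular extended Euclidean (each row: r = 87*s + 297*t):
r=87, s=1, t=0
r=297, s=0, t=1
q=0: r=87, s=1, t=0   [87*(1) + 297*(0) = 87]
q=3: r=36, s=-3, t=1   [87*(-3) + 297*(1) = 36]
q=2: r=15, s=7, t=-2   [87*(7) + 297*(-2) = 15]
q=2: r=6, s=-17, t=5   [87*(-17) + 297*(5) = 6]
q=2: r=3, s=41, t=-12   [87*(41) + 297*(-12) = 3]
q=2: r=0, s=-99, t=29   [87*(-99) + 297*(29) = 0]
GCD = 3; from the row with r=3: x=41, y=-12
Check: 87*(41) + 297*(-12) = 3567 - 3564 = 3

GCD = 3, x = 41, y = -12


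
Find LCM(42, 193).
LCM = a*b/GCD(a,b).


GCD(42, 193) = 1
LCM = 42*193/1 = 8106/1 = 8106

LCM = 8106


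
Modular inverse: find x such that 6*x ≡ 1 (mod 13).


Use the extended Euclidean algorithm on (13, 6); each row r = 13*s + 6*t:
r=13, s=1, t=0
r=6, s=0, t=1
q=2: r=1, s=1, t=-2   [13*(1) + 6*(-2) = 1]
q=6: r=0, s=-6, t=13   [13*(-6) + 6*(13) = 0]
GCD = 1 with t = -2, so 6*(-2) ≡ 1 (mod 13)
Inverse = -2 mod 13 = 11
Check: 6 * 11 = 66 ≡ 1 (mod 13)

6^(-1) ≡ 11 (mod 13)


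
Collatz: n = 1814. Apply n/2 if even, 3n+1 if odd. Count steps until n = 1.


1814 → 907 → 2722 → 1361 → 4084 → 2042 → 1021 → 3064 → 1532 → 766 → 383 → 1150 → 575 → 1726 → 863 → 2590 → 1295 → 3886 → 1943 → 5830 → 2915 → 8746 → 4373 → 13120 → 6560 → 3280 → 1640 → 820 → 410 → 205 → 616 → 308 → 154 → 77 → 232 → 116 → 58 → 29 → 88 → 44 → 22 → 11 → 34 → 17 → 52 → 26 → 13 → 40 → 20 → 10 → 5 → 16 → 8 → 4 → 2 → 1
Total steps = 55

55 steps


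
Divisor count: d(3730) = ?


3730 = 2^1 × 5^1 × 373^1
d(3730) = (1+1) × (1+1) × (1+1) = 8

8 divisors


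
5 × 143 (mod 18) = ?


5 × 143 = 715
715 mod 18 = 13


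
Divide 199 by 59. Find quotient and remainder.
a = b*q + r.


199 = 59 * 3 + 22
Check: 177 + 22 = 199

q = 3, r = 22


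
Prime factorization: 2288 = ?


2288 / 2 = 1144
1144 / 2 = 572
572 / 2 = 286
286 / 2 = 143
143 / 11 = 13
13 / 13 = 1
2288 = 2^4 × 11 × 13


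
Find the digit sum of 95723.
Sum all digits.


9 + 5 + 7 + 2 + 3 = 26


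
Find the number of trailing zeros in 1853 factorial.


floor(1853/5) = 370
floor(1853/25) = 74
floor(1853/125) = 14
floor(1853/625) = 2
Total = 460

460 trailing zeros


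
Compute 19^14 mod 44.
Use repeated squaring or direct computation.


19^1 mod 44 = 19
19^2 mod 44 = 9
19^3 mod 44 = 39
19^4 mod 44 = 37
19^5 mod 44 = 43
19^6 mod 44 = 25
19^7 mod 44 = 35
19^8 mod 44 = 5
19^9 mod 44 = 7
19^10 mod 44 = 1
19^11 mod 44 = 19
19^12 mod 44 = 9
19^13 mod 44 = 39
19^14 mod 44 = 37


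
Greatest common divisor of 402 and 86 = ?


402 = 4 * 86 + 58
86 = 1 * 58 + 28
58 = 2 * 28 + 2
28 = 14 * 2 + 0
GCD = 2


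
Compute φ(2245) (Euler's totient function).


2245 = 5 × 449
Prime factors: 5, 449
φ(2245) = 2245 × (1-1/5) × (1-1/449)
= 2245 × 4/5 × 448/449 = 1792

φ(2245) = 1792


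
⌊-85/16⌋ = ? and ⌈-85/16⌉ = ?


-85/16 = -5.3125
floor = -6
ceil = -5

floor = -6, ceil = -5


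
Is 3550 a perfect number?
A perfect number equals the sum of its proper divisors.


Proper divisors of 3550: 1, 2, 5, 10, 25, 50, 71, 142, 355, 710, 1775
Sum = 1 + 2 + 5 + 10 + 25 + 50 + 71 + 142 + 355 + 710 + 1775 = 3146

No, 3550 is not perfect (3146 ≠ 3550)


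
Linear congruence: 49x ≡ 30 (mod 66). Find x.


GCD(49, 66) = 1, unique solution
a^(-1) mod 66 = 31
x = 31 * 30 mod 66 = 6

x ≡ 6 (mod 66)


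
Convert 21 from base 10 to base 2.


21 (base 10) = 21 (decimal)
21 (decimal) = 10101 (base 2)


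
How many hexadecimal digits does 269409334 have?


269409334 in base 16 = 100EDC36
Number of digits = 8

8 digits (base 16)


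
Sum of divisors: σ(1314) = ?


Divisors of 1314: 1, 2, 3, 6, 9, 18, 73, 146, 219, 438, 657, 1314
Sum = 1 + 2 + 3 + 6 + 9 + 18 + 73 + 146 + 219 + 438 + 657 + 1314 = 2886

σ(1314) = 2886


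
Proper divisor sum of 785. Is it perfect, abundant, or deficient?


Proper divisors: 1, 5, 157
Sum = 1 + 5 + 157 = 163
163 < 785 → deficient

s(785) = 163 (deficient)


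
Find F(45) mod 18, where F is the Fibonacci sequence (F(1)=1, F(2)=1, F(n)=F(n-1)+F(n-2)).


F(k) mod 18 for k=1..45:
1, 1, 2, 3, 5, 8, 13, 3, 16, 1, 17, 0, 17, 17, 16, 15, 13, 10, 5, 15, 2, 17, 1, 0, 1, 1, 2, 3, 5, 8, 13, 3, 16, 1, 17, 0, 17, 17, 16, 15, 13, 10, 5, 15, 2
F(45) mod 18 = 2


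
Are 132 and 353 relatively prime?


Euclidean algorithm:
353 = 2 * 132 + 89
132 = 1 * 89 + 43
89 = 2 * 43 + 3
43 = 14 * 3 + 1
3 = 3 * 1 + 0
GCD(132, 353) = 1

Yes, coprime (GCD = 1)


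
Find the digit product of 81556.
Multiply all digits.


8 × 1 × 5 × 5 × 6 = 1200


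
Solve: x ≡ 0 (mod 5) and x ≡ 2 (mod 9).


M = 5*9 = 45
M1 = M/5 = 9, M2 = M/9 = 5
M1^(-1) mod 5 = 4, M2^(-1) mod 9 = 2
x = 0*9*4 + 2*5*2 = 20
20 mod 45 = 20
Check: 20 mod 5 = 0 ✓, 20 mod 9 = 2 ✓

x ≡ 20 (mod 45)


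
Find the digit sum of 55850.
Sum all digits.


5 + 5 + 8 + 5 + 0 = 23


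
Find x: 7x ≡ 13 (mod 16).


GCD(7, 16) = 1, unique solution
a^(-1) mod 16 = 7
x = 7 * 13 mod 16 = 11

x ≡ 11 (mod 16)


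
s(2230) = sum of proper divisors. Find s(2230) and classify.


Proper divisors: 1, 2, 5, 10, 223, 446, 1115
Sum = 1 + 2 + 5 + 10 + 223 + 446 + 1115 = 1802
1802 < 2230 → deficient

s(2230) = 1802 (deficient)


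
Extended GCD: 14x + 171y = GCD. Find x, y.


Tabular extended Euclidean (each row: r = 14*s + 171*t):
r=14, s=1, t=0
r=171, s=0, t=1
q=0: r=14, s=1, t=0   [14*(1) + 171*(0) = 14]
q=12: r=3, s=-12, t=1   [14*(-12) + 171*(1) = 3]
q=4: r=2, s=49, t=-4   [14*(49) + 171*(-4) = 2]
q=1: r=1, s=-61, t=5   [14*(-61) + 171*(5) = 1]
q=2: r=0, s=171, t=-14   [14*(171) + 171*(-14) = 0]
GCD = 1; from the row with r=1: x=-61, y=5
Check: 14*(-61) + 171*(5) = -854 + 855 = 1

GCD = 1, x = -61, y = 5


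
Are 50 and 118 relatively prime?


Euclidean algorithm:
118 = 2 * 50 + 18
50 = 2 * 18 + 14
18 = 1 * 14 + 4
14 = 3 * 4 + 2
4 = 2 * 2 + 0
GCD(50, 118) = 2

No, not coprime (GCD = 2)


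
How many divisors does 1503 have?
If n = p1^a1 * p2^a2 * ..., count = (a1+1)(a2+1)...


1503 = 3^2 × 167^1
d(1503) = (2+1) × (1+1) = 6

6 divisors


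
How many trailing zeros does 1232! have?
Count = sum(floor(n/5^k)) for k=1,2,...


floor(1232/5) = 246
floor(1232/25) = 49
floor(1232/125) = 9
floor(1232/625) = 1
Total = 305

305 trailing zeros


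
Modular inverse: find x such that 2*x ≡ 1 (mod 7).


Use the extended Euclidean algorithm on (7, 2); each row r = 7*s + 2*t:
r=7, s=1, t=0
r=2, s=0, t=1
q=3: r=1, s=1, t=-3   [7*(1) + 2*(-3) = 1]
q=2: r=0, s=-2, t=7   [7*(-2) + 2*(7) = 0]
GCD = 1 with t = -3, so 2*(-3) ≡ 1 (mod 7)
Inverse = -3 mod 7 = 4
Check: 2 * 4 = 8 ≡ 1 (mod 7)

2^(-1) ≡ 4 (mod 7)


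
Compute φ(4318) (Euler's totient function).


4318 = 2 × 17 × 127
Prime factors: 2, 17, 127
φ(4318) = 4318 × (1-1/2) × (1-1/17) × (1-1/127)
= 4318 × 1/2 × 16/17 × 126/127 = 2016

φ(4318) = 2016


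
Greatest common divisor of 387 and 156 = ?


387 = 2 * 156 + 75
156 = 2 * 75 + 6
75 = 12 * 6 + 3
6 = 2 * 3 + 0
GCD = 3


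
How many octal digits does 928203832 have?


928203832 in base 8 = 6724642070
Number of digits = 10

10 digits (base 8)


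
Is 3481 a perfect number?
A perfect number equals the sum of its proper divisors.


Proper divisors of 3481: 1, 59
Sum = 1 + 59 = 60

No, 3481 is not perfect (60 ≠ 3481)


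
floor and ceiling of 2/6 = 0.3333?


2/6 = 0.3333
floor = 0
ceil = 1

floor = 0, ceil = 1


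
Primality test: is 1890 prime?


1890 / 2 = 945 (exact division)
1890 is NOT prime.

No, 1890 is not prime


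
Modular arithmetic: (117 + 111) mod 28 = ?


117 + 111 = 228
228 mod 28 = 4


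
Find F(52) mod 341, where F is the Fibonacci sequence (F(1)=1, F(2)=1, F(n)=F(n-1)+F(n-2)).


F(k) mod 341 for k=1..52:
1, 1, 2, 3, 5, 8, 13, 21, 34, 55, 89, 144, 233, 36, 269, 305, 233, 197, 89, 286, 34, 320, 13, 333, 5, 338, 2, 340, 1, 0, 1, 1, 2, 3, 5, 8, 13, 21, 34, 55, 89, 144, 233, 36, 269, 305, 233, 197, 89, 286, 34, 320
F(52) mod 341 = 320


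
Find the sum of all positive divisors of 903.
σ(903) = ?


Divisors of 903: 1, 3, 7, 21, 43, 129, 301, 903
Sum = 1 + 3 + 7 + 21 + 43 + 129 + 301 + 903 = 1408

σ(903) = 1408


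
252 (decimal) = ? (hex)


252 (base 10) = 252 (decimal)
252 (decimal) = FC (base 16)


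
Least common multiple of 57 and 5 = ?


GCD(57, 5) = 1
LCM = 57*5/1 = 285/1 = 285

LCM = 285


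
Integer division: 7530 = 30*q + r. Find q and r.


7530 = 30 * 251 + 0
Check: 7530 + 0 = 7530

q = 251, r = 0


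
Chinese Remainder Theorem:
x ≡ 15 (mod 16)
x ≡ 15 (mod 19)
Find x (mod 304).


M = 16*19 = 304
M1 = M/16 = 19, M2 = M/19 = 16
M1^(-1) mod 16 = 11, M2^(-1) mod 19 = 6
x = 15*19*11 + 15*16*6 = 4575
4575 mod 304 = 15
Check: 15 mod 16 = 15 ✓, 15 mod 19 = 15 ✓

x ≡ 15 (mod 304)


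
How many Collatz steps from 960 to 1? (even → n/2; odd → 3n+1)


960 → 480 → 240 → 120 → 60 → 30 → 15 → 46 → 23 → 70 → 35 → 106 → 53 → 160 → 80 → 40 → 20 → 10 → 5 → 16 → 8 → 4 → 2 → 1
Total steps = 23

23 steps


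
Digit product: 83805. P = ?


8 × 3 × 8 × 0 × 5 = 0


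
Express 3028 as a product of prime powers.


3028 / 2 = 1514
1514 / 2 = 757
757 / 757 = 1
3028 = 2^2 × 757


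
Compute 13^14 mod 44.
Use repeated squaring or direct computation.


13^1 mod 44 = 13
13^2 mod 44 = 37
13^3 mod 44 = 41
13^4 mod 44 = 5
13^5 mod 44 = 21
13^6 mod 44 = 9
13^7 mod 44 = 29
13^8 mod 44 = 25
13^9 mod 44 = 17
13^10 mod 44 = 1
13^11 mod 44 = 13
13^12 mod 44 = 37
13^13 mod 44 = 41
13^14 mod 44 = 5


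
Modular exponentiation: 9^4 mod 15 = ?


9^1 mod 15 = 9
9^2 mod 15 = 6
9^3 mod 15 = 9
9^4 mod 15 = 6


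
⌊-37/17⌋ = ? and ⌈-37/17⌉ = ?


-37/17 = -2.1765
floor = -3
ceil = -2

floor = -3, ceil = -2


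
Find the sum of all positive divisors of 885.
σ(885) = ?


Divisors of 885: 1, 3, 5, 15, 59, 177, 295, 885
Sum = 1 + 3 + 5 + 15 + 59 + 177 + 295 + 885 = 1440

σ(885) = 1440


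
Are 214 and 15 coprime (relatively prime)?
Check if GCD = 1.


Euclidean algorithm:
214 = 14 * 15 + 4
15 = 3 * 4 + 3
4 = 1 * 3 + 1
3 = 3 * 1 + 0
GCD(214, 15) = 1

Yes, coprime (GCD = 1)


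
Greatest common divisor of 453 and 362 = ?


453 = 1 * 362 + 91
362 = 3 * 91 + 89
91 = 1 * 89 + 2
89 = 44 * 2 + 1
2 = 2 * 1 + 0
GCD = 1


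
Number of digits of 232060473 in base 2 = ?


232060473 in base 2 = 1101110101001111011000111001
Number of digits = 28

28 digits (base 2)


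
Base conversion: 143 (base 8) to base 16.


143 (base 8) = 99 (decimal)
99 (decimal) = 63 (base 16)


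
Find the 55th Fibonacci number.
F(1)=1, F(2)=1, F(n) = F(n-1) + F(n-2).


Sequence: 1, 1, 2, 3, 5, 8, 13, 21, 34, 55, 89, 144, 233, 377, 610, 987, 1597, 2584, 4181, 6765, 10946, 17711, 28657, 46368, 75025, 121393, 196418, 317811, 514229, 832040, 1346269, 2178309, 3524578, 5702887, 9227465, 14930352, 24157817, 39088169, 63245986, 102334155, 165580141, 267914296, 433494437, 701408733, 1134903170, 1836311903, 2971215073, 4807526976, 7778742049, 12586269025, 20365011074, 32951280099, 53316291173, 86267571272, 139583862445
F(55) = 139583862445


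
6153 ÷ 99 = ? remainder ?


6153 = 99 * 62 + 15
Check: 6138 + 15 = 6153

q = 62, r = 15


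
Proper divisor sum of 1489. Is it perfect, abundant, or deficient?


Proper divisors: 1
Sum = 1 = 1
1 < 1489 → deficient

s(1489) = 1 (deficient)


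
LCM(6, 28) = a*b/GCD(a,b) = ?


GCD(6, 28) = 2
LCM = 6*28/2 = 168/2 = 84

LCM = 84


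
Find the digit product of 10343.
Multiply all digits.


1 × 0 × 3 × 4 × 3 = 0


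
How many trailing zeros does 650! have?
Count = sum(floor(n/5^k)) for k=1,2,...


floor(650/5) = 130
floor(650/25) = 26
floor(650/125) = 5
floor(650/625) = 1
Total = 162

162 trailing zeros


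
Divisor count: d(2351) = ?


2351 = 2351^1
d(2351) = (1+1) = 2

2 divisors


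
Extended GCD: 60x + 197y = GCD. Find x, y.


Tabular extended Euclidean (each row: r = 60*s + 197*t):
r=60, s=1, t=0
r=197, s=0, t=1
q=0: r=60, s=1, t=0   [60*(1) + 197*(0) = 60]
q=3: r=17, s=-3, t=1   [60*(-3) + 197*(1) = 17]
q=3: r=9, s=10, t=-3   [60*(10) + 197*(-3) = 9]
q=1: r=8, s=-13, t=4   [60*(-13) + 197*(4) = 8]
q=1: r=1, s=23, t=-7   [60*(23) + 197*(-7) = 1]
q=8: r=0, s=-197, t=60   [60*(-197) + 197*(60) = 0]
GCD = 1; from the row with r=1: x=23, y=-7
Check: 60*(23) + 197*(-7) = 1380 - 1379 = 1

GCD = 1, x = 23, y = -7


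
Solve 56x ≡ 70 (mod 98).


GCD(56, 98) = 14 divides 70
Divide: 4x ≡ 5 (mod 7)
x ≡ 3 (mod 7)


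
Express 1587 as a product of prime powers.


1587 / 3 = 529
529 / 23 = 23
23 / 23 = 1
1587 = 3 × 23^2


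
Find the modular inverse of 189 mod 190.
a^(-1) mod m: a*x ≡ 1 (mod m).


Use the extended Euclidean algorithm on (190, 189); each row r = 190*s + 189*t:
r=190, s=1, t=0
r=189, s=0, t=1
q=1: r=1, s=1, t=-1   [190*(1) + 189*(-1) = 1]
q=189: r=0, s=-189, t=190   [190*(-189) + 189*(190) = 0]
GCD = 1 with t = -1, so 189*(-1) ≡ 1 (mod 190)
Inverse = -1 mod 190 = 189
Check: 189 * 189 = 35721 ≡ 1 (mod 190)

189^(-1) ≡ 189 (mod 190)


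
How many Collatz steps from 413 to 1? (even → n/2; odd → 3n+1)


413 → 1240 → 620 → 310 → 155 → 466 → 233 → 700 → 350 → 175 → 526 → 263 → 790 → 395 → 1186 → 593 → 1780 → 890 → 445 → 1336 → 668 → 334 → 167 → 502 → 251 → 754 → 377 → 1132 → 566 → 283 → 850 → 425 → 1276 → 638 → 319 → 958 → 479 → 1438 → 719 → 2158 → 1079 → 3238 → 1619 → 4858 → 2429 → 7288 → 3644 → 1822 → 911 → 2734 → 1367 → 4102 → 2051 → 6154 → 3077 → 9232 → 4616 → 2308 → 1154 → 577 → 1732 → 866 → 433 → 1300 → 650 → 325 → 976 → 488 → 244 → 122 → 61 → 184 → 92 → 46 → 23 → 70 → 35 → 106 → 53 → 160 → 80 → 40 → 20 → 10 → 5 → 16 → 8 → 4 → 2 → 1
Total steps = 89

89 steps


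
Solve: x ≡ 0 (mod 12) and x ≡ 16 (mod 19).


M = 12*19 = 228
M1 = M/12 = 19, M2 = M/19 = 12
M1^(-1) mod 12 = 7, M2^(-1) mod 19 = 8
x = 0*19*7 + 16*12*8 = 1536
1536 mod 228 = 168
Check: 168 mod 12 = 0 ✓, 168 mod 19 = 16 ✓

x ≡ 168 (mod 228)


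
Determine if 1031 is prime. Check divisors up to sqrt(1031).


Check divisors up to sqrt(1031) = 32.1092
No divisors found.
1031 is prime.

Yes, 1031 is prime


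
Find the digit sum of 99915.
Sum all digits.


9 + 9 + 9 + 1 + 5 = 33


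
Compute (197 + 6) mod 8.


197 + 6 = 203
203 mod 8 = 3


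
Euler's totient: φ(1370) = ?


1370 = 2 × 5 × 137
Prime factors: 2, 5, 137
φ(1370) = 1370 × (1-1/2) × (1-1/5) × (1-1/137)
= 1370 × 1/2 × 4/5 × 136/137 = 544

φ(1370) = 544


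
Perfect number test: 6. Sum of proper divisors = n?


Proper divisors of 6: 1, 2, 3
Sum = 1 + 2 + 3 = 6

Yes, 6 is perfect (6 = 6)


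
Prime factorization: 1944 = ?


1944 / 2 = 972
972 / 2 = 486
486 / 2 = 243
243 / 3 = 81
81 / 3 = 27
27 / 3 = 9
9 / 3 = 3
3 / 3 = 1
1944 = 2^3 × 3^5


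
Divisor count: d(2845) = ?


2845 = 5^1 × 569^1
d(2845) = (1+1) × (1+1) = 4

4 divisors


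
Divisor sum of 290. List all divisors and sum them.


Divisors of 290: 1, 2, 5, 10, 29, 58, 145, 290
Sum = 1 + 2 + 5 + 10 + 29 + 58 + 145 + 290 = 540

σ(290) = 540


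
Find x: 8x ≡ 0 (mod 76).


GCD(8, 76) = 4 divides 0
Divide: 2x ≡ 0 (mod 19)
x ≡ 0 (mod 19)


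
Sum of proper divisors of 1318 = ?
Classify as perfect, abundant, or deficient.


Proper divisors: 1, 2, 659
Sum = 1 + 2 + 659 = 662
662 < 1318 → deficient

s(1318) = 662 (deficient)


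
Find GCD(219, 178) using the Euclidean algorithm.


219 = 1 * 178 + 41
178 = 4 * 41 + 14
41 = 2 * 14 + 13
14 = 1 * 13 + 1
13 = 13 * 1 + 0
GCD = 1


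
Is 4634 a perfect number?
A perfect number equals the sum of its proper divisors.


Proper divisors of 4634: 1, 2, 7, 14, 331, 662, 2317
Sum = 1 + 2 + 7 + 14 + 331 + 662 + 2317 = 3334

No, 4634 is not perfect (3334 ≠ 4634)


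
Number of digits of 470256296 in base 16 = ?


470256296 in base 16 = 1C078AA8
Number of digits = 8

8 digits (base 16)


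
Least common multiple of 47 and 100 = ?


GCD(47, 100) = 1
LCM = 47*100/1 = 4700/1 = 4700

LCM = 4700


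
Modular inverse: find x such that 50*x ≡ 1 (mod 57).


Use the extended Euclidean algorithm on (57, 50); each row r = 57*s + 50*t:
r=57, s=1, t=0
r=50, s=0, t=1
q=1: r=7, s=1, t=-1   [57*(1) + 50*(-1) = 7]
q=7: r=1, s=-7, t=8   [57*(-7) + 50*(8) = 1]
q=7: r=0, s=50, t=-57   [57*(50) + 50*(-57) = 0]
GCD = 1 with t = 8, so 50*(8) ≡ 1 (mod 57)
Inverse = 8 mod 57 = 8
Check: 50 * 8 = 400 ≡ 1 (mod 57)

50^(-1) ≡ 8 (mod 57)


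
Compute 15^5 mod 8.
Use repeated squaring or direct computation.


15^1 mod 8 = 7
15^2 mod 8 = 1
15^3 mod 8 = 7
15^4 mod 8 = 1
15^5 mod 8 = 7


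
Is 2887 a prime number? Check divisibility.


Check divisors up to sqrt(2887) = 53.7308
No divisors found.
2887 is prime.

Yes, 2887 is prime


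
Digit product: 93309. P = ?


9 × 3 × 3 × 0 × 9 = 0


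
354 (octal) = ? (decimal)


354 (base 8) = 236 (decimal)
236 (decimal) = 236 (base 10)


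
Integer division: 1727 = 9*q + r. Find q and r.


1727 = 9 * 191 + 8
Check: 1719 + 8 = 1727

q = 191, r = 8


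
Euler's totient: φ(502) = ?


502 = 2 × 251
Prime factors: 2, 251
φ(502) = 502 × (1-1/2) × (1-1/251)
= 502 × 1/2 × 250/251 = 250

φ(502) = 250


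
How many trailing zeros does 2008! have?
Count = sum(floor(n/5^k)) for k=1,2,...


floor(2008/5) = 401
floor(2008/25) = 80
floor(2008/125) = 16
floor(2008/625) = 3
Total = 500

500 trailing zeros


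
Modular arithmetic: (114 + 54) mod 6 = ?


114 + 54 = 168
168 mod 6 = 0


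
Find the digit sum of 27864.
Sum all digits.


2 + 7 + 8 + 6 + 4 = 27


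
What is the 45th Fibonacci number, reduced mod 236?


F(k) mod 236 for k=1..45:
1, 1, 2, 3, 5, 8, 13, 21, 34, 55, 89, 144, 233, 141, 138, 43, 181, 224, 169, 157, 90, 11, 101, 112, 213, 89, 66, 155, 221, 140, 125, 29, 154, 183, 101, 48, 149, 197, 110, 71, 181, 16, 197, 213, 174
F(45) mod 236 = 174


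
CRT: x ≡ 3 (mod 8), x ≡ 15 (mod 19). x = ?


M = 8*19 = 152
M1 = M/8 = 19, M2 = M/19 = 8
M1^(-1) mod 8 = 3, M2^(-1) mod 19 = 12
x = 3*19*3 + 15*8*12 = 1611
1611 mod 152 = 91
Check: 91 mod 8 = 3 ✓, 91 mod 19 = 15 ✓

x ≡ 91 (mod 152)


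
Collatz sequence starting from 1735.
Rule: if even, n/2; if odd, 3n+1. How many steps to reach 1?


1735 → 5206 → 2603 → 7810 → 3905 → 11716 → 5858 → 2929 → 8788 → 4394 → 2197 → 6592 → 3296 → 1648 → 824 → 412 → 206 → 103 → 310 → 155 → 466 → 233 → 700 → 350 → 175 → 526 → 263 → 790 → 395 → 1186 → 593 → 1780 → 890 → 445 → 1336 → 668 → 334 → 167 → 502 → 251 → 754 → 377 → 1132 → 566 → 283 → 850 → 425 → 1276 → 638 → 319 → 958 → 479 → 1438 → 719 → 2158 → 1079 → 3238 → 1619 → 4858 → 2429 → 7288 → 3644 → 1822 → 911 → 2734 → 1367 → 4102 → 2051 → 6154 → 3077 → 9232 → 4616 → 2308 → 1154 → 577 → 1732 → 866 → 433 → 1300 → 650 → 325 → 976 → 488 → 244 → 122 → 61 → 184 → 92 → 46 → 23 → 70 → 35 → 106 → 53 → 160 → 80 → 40 → 20 → 10 → 5 → 16 → 8 → 4 → 2 → 1
Total steps = 104

104 steps


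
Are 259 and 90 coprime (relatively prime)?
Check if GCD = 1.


Euclidean algorithm:
259 = 2 * 90 + 79
90 = 1 * 79 + 11
79 = 7 * 11 + 2
11 = 5 * 2 + 1
2 = 2 * 1 + 0
GCD(259, 90) = 1

Yes, coprime (GCD = 1)


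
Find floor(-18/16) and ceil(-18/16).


-18/16 = -1.1250
floor = -2
ceil = -1

floor = -2, ceil = -1


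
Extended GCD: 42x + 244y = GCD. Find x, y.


Tabular extended Euclidean (each row: r = 42*s + 244*t):
r=42, s=1, t=0
r=244, s=0, t=1
q=0: r=42, s=1, t=0   [42*(1) + 244*(0) = 42]
q=5: r=34, s=-5, t=1   [42*(-5) + 244*(1) = 34]
q=1: r=8, s=6, t=-1   [42*(6) + 244*(-1) = 8]
q=4: r=2, s=-29, t=5   [42*(-29) + 244*(5) = 2]
q=4: r=0, s=122, t=-21   [42*(122) + 244*(-21) = 0]
GCD = 2; from the row with r=2: x=-29, y=5
Check: 42*(-29) + 244*(5) = -1218 + 1220 = 2

GCD = 2, x = -29, y = 5


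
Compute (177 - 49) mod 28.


177 - 49 = 128
128 mod 28 = 16


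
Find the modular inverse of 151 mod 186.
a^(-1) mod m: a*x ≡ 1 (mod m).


Use the extended Euclidean algorithm on (186, 151); each row r = 186*s + 151*t:
r=186, s=1, t=0
r=151, s=0, t=1
q=1: r=35, s=1, t=-1   [186*(1) + 151*(-1) = 35]
q=4: r=11, s=-4, t=5   [186*(-4) + 151*(5) = 11]
q=3: r=2, s=13, t=-16   [186*(13) + 151*(-16) = 2]
q=5: r=1, s=-69, t=85   [186*(-69) + 151*(85) = 1]
q=2: r=0, s=151, t=-186   [186*(151) + 151*(-186) = 0]
GCD = 1 with t = 85, so 151*(85) ≡ 1 (mod 186)
Inverse = 85 mod 186 = 85
Check: 151 * 85 = 12835 ≡ 1 (mod 186)

151^(-1) ≡ 85 (mod 186)


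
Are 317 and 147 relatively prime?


Euclidean algorithm:
317 = 2 * 147 + 23
147 = 6 * 23 + 9
23 = 2 * 9 + 5
9 = 1 * 5 + 4
5 = 1 * 4 + 1
4 = 4 * 1 + 0
GCD(317, 147) = 1

Yes, coprime (GCD = 1)


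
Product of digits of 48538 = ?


4 × 8 × 5 × 3 × 8 = 3840


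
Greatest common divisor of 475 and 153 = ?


475 = 3 * 153 + 16
153 = 9 * 16 + 9
16 = 1 * 9 + 7
9 = 1 * 7 + 2
7 = 3 * 2 + 1
2 = 2 * 1 + 0
GCD = 1


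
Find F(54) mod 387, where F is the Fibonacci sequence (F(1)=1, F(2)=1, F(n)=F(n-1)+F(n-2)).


F(k) mod 387 for k=1..54:
1, 1, 2, 3, 5, 8, 13, 21, 34, 55, 89, 144, 233, 377, 223, 213, 49, 262, 311, 186, 110, 296, 19, 315, 334, 262, 209, 84, 293, 377, 283, 273, 169, 55, 224, 279, 116, 8, 124, 132, 256, 1, 257, 258, 128, 386, 127, 126, 253, 379, 245, 237, 95, 332
F(54) mod 387 = 332


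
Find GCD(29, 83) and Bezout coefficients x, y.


Tabular extended Euclidean (each row: r = 29*s + 83*t):
r=29, s=1, t=0
r=83, s=0, t=1
q=0: r=29, s=1, t=0   [29*(1) + 83*(0) = 29]
q=2: r=25, s=-2, t=1   [29*(-2) + 83*(1) = 25]
q=1: r=4, s=3, t=-1   [29*(3) + 83*(-1) = 4]
q=6: r=1, s=-20, t=7   [29*(-20) + 83*(7) = 1]
q=4: r=0, s=83, t=-29   [29*(83) + 83*(-29) = 0]
GCD = 1; from the row with r=1: x=-20, y=7
Check: 29*(-20) + 83*(7) = -580 + 581 = 1

GCD = 1, x = -20, y = 7


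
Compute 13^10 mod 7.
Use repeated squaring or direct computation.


13^1 mod 7 = 6
13^2 mod 7 = 1
13^3 mod 7 = 6
13^4 mod 7 = 1
13^5 mod 7 = 6
13^6 mod 7 = 1
13^7 mod 7 = 6
13^8 mod 7 = 1
13^9 mod 7 = 6
13^10 mod 7 = 1


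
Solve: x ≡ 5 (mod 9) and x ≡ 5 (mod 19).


M = 9*19 = 171
M1 = M/9 = 19, M2 = M/19 = 9
M1^(-1) mod 9 = 1, M2^(-1) mod 19 = 17
x = 5*19*1 + 5*9*17 = 860
860 mod 171 = 5
Check: 5 mod 9 = 5 ✓, 5 mod 19 = 5 ✓

x ≡ 5 (mod 171)


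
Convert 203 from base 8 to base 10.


203 (base 8) = 131 (decimal)
131 (decimal) = 131 (base 10)


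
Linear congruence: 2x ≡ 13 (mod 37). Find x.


GCD(2, 37) = 1, unique solution
a^(-1) mod 37 = 19
x = 19 * 13 mod 37 = 25

x ≡ 25 (mod 37)


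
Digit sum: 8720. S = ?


8 + 7 + 2 + 0 = 17


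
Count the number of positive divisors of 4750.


4750 = 2^1 × 5^3 × 19^1
d(4750) = (1+1) × (3+1) × (1+1) = 16

16 divisors


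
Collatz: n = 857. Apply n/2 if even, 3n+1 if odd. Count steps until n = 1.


857 → 2572 → 1286 → 643 → 1930 → 965 → 2896 → 1448 → 724 → 362 → 181 → 544 → 272 → 136 → 68 → 34 → 17 → 52 → 26 → 13 → 40 → 20 → 10 → 5 → 16 → 8 → 4 → 2 → 1
Total steps = 28

28 steps


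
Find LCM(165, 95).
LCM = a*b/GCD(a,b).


GCD(165, 95) = 5
LCM = 165*95/5 = 15675/5 = 3135

LCM = 3135


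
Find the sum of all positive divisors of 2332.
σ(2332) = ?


Divisors of 2332: 1, 2, 4, 11, 22, 44, 53, 106, 212, 583, 1166, 2332
Sum = 1 + 2 + 4 + 11 + 22 + 44 + 53 + 106 + 212 + 583 + 1166 + 2332 = 4536

σ(2332) = 4536


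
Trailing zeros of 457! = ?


floor(457/5) = 91
floor(457/25) = 18
floor(457/125) = 3
Total = 112

112 trailing zeros


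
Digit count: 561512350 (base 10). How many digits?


561512350 has 9 digits in base 10
floor(log10(561512350)) + 1 = floor(8.7494) + 1 = 9

9 digits (base 10)


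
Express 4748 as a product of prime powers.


4748 / 2 = 2374
2374 / 2 = 1187
1187 / 1187 = 1
4748 = 2^2 × 1187


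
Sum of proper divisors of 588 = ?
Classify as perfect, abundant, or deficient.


Proper divisors: 1, 2, 3, 4, 6, 7, 12, 14, 21, 28, 42, 49, 84, 98, 147, 196, 294
Sum = 1 + 2 + 3 + 4 + 6 + 7 + 12 + 14 + 21 + 28 + 42 + 49 + 84 + 98 + 147 + 196 + 294 = 1008
1008 > 588 → abundant

s(588) = 1008 (abundant)
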